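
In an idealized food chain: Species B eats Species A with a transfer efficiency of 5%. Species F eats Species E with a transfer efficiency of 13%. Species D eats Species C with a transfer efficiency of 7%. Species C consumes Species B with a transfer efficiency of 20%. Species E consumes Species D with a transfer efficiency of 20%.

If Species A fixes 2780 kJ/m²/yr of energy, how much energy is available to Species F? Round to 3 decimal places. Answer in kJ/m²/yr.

Species B: 2780 × 0.05 = 139 kJ/m²/yr
Species C: 139 × 0.2 = 27.8 kJ/m²/yr
Species D: 27.8 × 0.07 = 1.946 kJ/m²/yr
Species E: 1.946 × 0.2 = 0.3892 kJ/m²/yr
Species F: 0.3892 × 0.13 = 0.050596 kJ/m²/yr

0.051 kJ/m²/yr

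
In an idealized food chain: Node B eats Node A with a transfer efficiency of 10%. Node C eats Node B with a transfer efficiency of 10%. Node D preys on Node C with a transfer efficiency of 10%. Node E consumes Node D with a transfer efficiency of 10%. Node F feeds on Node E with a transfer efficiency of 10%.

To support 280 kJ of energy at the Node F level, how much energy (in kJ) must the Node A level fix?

28000000 kJ

Cumulative transfer efficiency: 0.1 × 0.1 × 0.1 × 0.1 × 0.1 = 0.00001
Node A energy = 280 / 0.00001 = 28000000 kJ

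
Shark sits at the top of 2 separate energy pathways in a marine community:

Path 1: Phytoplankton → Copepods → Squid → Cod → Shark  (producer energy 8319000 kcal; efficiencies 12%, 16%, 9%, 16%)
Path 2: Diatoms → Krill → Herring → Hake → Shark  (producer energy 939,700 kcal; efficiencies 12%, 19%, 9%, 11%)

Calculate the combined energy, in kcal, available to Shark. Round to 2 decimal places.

Path 1: 8319000 × 0.12 × 0.16 × 0.09 × 0.16 = 2300.03712 kcal
Path 2: 939700 × 0.12 × 0.19 × 0.09 × 0.11 = 212.109084 kcal
Total at Shark: 2300.03712 + 212.109084 = 2512.146204 kcal

2512.15 kcal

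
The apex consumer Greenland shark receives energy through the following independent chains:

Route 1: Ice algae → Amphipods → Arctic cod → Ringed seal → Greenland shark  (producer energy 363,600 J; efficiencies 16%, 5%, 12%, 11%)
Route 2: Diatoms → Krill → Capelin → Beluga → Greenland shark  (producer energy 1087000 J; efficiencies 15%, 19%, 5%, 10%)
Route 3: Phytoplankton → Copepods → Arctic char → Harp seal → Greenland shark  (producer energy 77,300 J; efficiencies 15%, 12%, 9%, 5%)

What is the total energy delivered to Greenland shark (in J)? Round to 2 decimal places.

Route 1: 363600 × 0.16 × 0.05 × 0.12 × 0.11 = 38.39616 J
Route 2: 1087000 × 0.15 × 0.19 × 0.05 × 0.1 = 154.8975 J
Route 3: 77300 × 0.15 × 0.12 × 0.09 × 0.05 = 6.2613 J
Total at Greenland shark: 38.39616 + 154.8975 + 6.2613 = 199.55496 J

199.55 J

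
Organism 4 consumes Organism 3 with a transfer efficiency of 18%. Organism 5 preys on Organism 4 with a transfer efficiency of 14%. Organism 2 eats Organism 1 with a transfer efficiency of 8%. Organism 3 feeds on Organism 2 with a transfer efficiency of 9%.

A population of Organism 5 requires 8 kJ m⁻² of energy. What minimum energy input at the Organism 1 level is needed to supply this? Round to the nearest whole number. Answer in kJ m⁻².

44092 kJ m⁻²

Cumulative transfer efficiency: 0.08 × 0.09 × 0.18 × 0.14 = 0.00018144
Organism 1 energy = 8 / 0.00018144 = 44092 kJ m⁻²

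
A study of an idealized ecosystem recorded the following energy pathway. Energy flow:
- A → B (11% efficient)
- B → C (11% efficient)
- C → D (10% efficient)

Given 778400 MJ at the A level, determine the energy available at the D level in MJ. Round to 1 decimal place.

941.9 MJ

B: 778400 × 0.11 = 85624 MJ
C: 85624 × 0.11 = 9418.64 MJ
D: 9418.64 × 0.1 = 941.864 MJ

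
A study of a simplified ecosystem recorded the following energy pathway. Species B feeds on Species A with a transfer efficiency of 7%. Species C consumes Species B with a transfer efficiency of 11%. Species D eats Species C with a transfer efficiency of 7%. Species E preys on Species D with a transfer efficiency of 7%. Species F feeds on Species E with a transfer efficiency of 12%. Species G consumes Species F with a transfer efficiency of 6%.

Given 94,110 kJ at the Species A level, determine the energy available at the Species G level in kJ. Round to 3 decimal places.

Species B: 94110 × 0.07 = 6587.7 kJ
Species C: 6587.7 × 0.11 = 724.647 kJ
Species D: 724.647 × 0.07 = 50.72529 kJ
Species E: 50.72529 × 0.07 = 3.5507703 kJ
Species F: 3.5507703 × 0.12 = 0.426092436 kJ
Species G: 0.426092436 × 0.06 = 0.02556554616 kJ

0.026 kJ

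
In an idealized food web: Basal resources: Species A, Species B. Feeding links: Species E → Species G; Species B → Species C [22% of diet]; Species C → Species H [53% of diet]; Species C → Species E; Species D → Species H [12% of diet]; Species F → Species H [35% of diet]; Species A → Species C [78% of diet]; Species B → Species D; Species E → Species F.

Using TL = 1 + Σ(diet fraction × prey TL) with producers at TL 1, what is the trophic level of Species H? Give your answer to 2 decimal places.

Species C: 1 + (0.78×1 + 0.22×1) = 2
Species D: 1 + 1 = 2
Species E: 1 + 2 = 3
Species F: 1 + 3 = 4
Species G: 1 + 3 = 4
Species H: 1 + (0.53×2 + 0.12×2 + 0.35×4) = 3.7

3.70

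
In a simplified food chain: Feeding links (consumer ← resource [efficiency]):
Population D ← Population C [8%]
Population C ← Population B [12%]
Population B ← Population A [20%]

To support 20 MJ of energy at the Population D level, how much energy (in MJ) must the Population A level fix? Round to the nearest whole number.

10417 MJ

Cumulative transfer efficiency: 0.2 × 0.12 × 0.08 = 0.00192
Population A energy = 20 / 0.00192 = 10417 MJ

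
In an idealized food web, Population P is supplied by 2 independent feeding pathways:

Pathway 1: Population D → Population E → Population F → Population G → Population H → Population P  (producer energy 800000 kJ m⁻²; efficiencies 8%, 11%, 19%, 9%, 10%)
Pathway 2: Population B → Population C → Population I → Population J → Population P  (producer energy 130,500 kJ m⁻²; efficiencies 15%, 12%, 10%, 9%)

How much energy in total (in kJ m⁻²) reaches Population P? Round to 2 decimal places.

Pathway 1: 800000 × 0.08 × 0.11 × 0.19 × 0.09 × 0.1 = 12.0384 kJ m⁻²
Pathway 2: 130500 × 0.15 × 0.12 × 0.1 × 0.09 = 21.141 kJ m⁻²
Total at Population P: 12.0384 + 21.141 = 33.1794 kJ m⁻²

33.18 kJ m⁻²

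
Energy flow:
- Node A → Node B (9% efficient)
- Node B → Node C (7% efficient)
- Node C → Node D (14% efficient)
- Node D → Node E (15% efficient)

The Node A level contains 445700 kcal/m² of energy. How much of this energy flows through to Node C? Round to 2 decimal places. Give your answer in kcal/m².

Node B: 445700 × 0.09 = 40113 kcal/m²
Node C: 40113 × 0.07 = 2807.91 kcal/m²

2807.91 kcal/m²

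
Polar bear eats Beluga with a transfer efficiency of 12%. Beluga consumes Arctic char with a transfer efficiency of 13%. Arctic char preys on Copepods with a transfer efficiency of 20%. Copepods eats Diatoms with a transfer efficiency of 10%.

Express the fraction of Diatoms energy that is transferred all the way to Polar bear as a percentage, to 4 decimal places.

Product of link efficiencies: 0.1 × 0.2 × 0.13 × 0.12 = 0.000312
As a percentage: 0.000312 × 100 = 0.0312%

0.0312%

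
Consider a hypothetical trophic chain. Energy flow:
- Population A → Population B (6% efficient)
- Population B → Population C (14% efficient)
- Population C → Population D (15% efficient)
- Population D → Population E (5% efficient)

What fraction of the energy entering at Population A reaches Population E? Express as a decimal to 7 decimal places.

Product of link efficiencies: 0.06 × 0.14 × 0.15 × 0.05 = 0.000063

0.0000630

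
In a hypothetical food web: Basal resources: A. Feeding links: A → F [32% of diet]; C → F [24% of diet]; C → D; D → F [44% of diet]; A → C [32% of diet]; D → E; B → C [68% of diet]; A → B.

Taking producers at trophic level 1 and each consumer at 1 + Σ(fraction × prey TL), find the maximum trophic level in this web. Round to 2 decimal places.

4.68

B: 1 + 1 = 2
C: 1 + (0.68×2 + 0.32×1) = 2.68
D: 1 + 2.68 = 3.68
E: 1 + 3.68 = 4.68
F: 1 + (0.44×3.68 + 0.32×1 + 0.24×2.68) = 3.5824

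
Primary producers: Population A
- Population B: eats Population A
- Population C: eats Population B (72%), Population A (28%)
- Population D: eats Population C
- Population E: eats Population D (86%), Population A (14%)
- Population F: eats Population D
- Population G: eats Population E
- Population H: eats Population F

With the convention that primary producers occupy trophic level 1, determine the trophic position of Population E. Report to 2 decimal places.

Population B: 1 + 1 = 2
Population C: 1 + (0.72×2 + 0.28×1) = 2.72
Population D: 1 + 2.72 = 3.72
Population E: 1 + (0.86×3.72 + 0.14×1) = 4.3392
Population F: 1 + 3.72 = 4.72
Population G: 1 + 4.3392 = 5.3392
Population H: 1 + 4.72 = 5.72

4.34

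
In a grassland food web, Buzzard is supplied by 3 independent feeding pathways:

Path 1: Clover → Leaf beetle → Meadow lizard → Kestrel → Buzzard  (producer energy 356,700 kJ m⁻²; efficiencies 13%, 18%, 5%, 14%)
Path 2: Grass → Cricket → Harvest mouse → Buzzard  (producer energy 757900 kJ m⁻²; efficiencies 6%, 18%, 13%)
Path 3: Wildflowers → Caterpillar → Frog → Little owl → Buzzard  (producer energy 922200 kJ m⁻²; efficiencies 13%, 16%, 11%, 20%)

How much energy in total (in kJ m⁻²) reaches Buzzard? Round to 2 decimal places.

1544.52 kJ m⁻²

Path 1: 356700 × 0.13 × 0.18 × 0.05 × 0.14 = 58.42746 kJ m⁻²
Path 2: 757900 × 0.06 × 0.18 × 0.13 = 1064.0916 kJ m⁻²
Path 3: 922200 × 0.13 × 0.16 × 0.11 × 0.2 = 421.99872 kJ m⁻²
Total at Buzzard: 58.42746 + 1064.0916 + 421.99872 = 1544.51778 kJ m⁻²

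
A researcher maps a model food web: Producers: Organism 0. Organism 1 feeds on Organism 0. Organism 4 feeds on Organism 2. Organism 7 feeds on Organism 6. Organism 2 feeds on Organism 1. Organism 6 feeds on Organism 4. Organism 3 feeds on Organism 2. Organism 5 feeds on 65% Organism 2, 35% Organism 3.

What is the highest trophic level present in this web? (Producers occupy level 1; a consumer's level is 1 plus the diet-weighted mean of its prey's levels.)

6

Organism 1: 1 + 1 = 2
Organism 2: 1 + 2 = 3
Organism 3: 1 + 3 = 4
Organism 4: 1 + 3 = 4
Organism 5: 1 + (0.65×3 + 0.35×4) = 4.35
Organism 6: 1 + 4 = 5
Organism 7: 1 + 5 = 6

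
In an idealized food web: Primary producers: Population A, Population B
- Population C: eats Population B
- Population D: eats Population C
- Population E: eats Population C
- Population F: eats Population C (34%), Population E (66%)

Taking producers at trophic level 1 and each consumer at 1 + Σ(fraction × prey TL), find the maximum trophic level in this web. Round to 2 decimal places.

3.66

Population C: 1 + 1 = 2
Population D: 1 + 2 = 3
Population E: 1 + 2 = 3
Population F: 1 + (0.34×2 + 0.66×3) = 3.66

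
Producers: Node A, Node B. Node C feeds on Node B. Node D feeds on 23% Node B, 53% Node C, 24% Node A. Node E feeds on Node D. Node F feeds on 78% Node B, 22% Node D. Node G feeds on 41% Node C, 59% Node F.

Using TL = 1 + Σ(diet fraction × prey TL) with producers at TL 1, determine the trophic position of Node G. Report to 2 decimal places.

3.20

Node C: 1 + 1 = 2
Node D: 1 + (0.23×1 + 0.53×2 + 0.24×1) = 2.53
Node E: 1 + 2.53 = 3.53
Node F: 1 + (0.78×1 + 0.22×2.53) = 2.3366
Node G: 1 + (0.41×2 + 0.59×2.3366) = 3.198594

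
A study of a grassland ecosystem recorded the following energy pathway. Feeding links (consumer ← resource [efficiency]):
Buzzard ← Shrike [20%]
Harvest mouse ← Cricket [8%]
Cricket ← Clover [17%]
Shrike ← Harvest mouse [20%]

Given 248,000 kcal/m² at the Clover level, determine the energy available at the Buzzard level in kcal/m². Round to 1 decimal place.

Cricket: 248000 × 0.17 = 42160 kcal/m²
Harvest mouse: 42160 × 0.08 = 3372.8 kcal/m²
Shrike: 3372.8 × 0.2 = 674.56 kcal/m²
Buzzard: 674.56 × 0.2 = 134.912 kcal/m²

134.9 kcal/m²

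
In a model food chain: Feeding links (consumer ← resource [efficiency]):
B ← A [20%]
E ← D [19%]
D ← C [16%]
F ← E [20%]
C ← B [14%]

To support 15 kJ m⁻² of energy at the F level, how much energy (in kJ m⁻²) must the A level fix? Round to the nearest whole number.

88111 kJ m⁻²

Cumulative transfer efficiency: 0.2 × 0.14 × 0.16 × 0.19 × 0.2 = 0.00017024
A energy = 15 / 0.00017024 = 88111 kJ m⁻²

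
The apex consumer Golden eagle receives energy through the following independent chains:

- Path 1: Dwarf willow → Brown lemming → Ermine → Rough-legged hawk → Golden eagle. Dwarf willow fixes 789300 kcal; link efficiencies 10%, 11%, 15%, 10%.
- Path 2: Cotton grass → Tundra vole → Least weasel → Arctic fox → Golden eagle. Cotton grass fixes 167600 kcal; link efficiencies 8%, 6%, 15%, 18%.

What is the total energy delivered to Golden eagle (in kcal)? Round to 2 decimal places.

Path 1: 789300 × 0.1 × 0.11 × 0.15 × 0.1 = 130.2345 kcal
Path 2: 167600 × 0.08 × 0.06 × 0.15 × 0.18 = 21.72096 kcal
Total at Golden eagle: 130.2345 + 21.72096 = 151.95546 kcal

151.96 kcal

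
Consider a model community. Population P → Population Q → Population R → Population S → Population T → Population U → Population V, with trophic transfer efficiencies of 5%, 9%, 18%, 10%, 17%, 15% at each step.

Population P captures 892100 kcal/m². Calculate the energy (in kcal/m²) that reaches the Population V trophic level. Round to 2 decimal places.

1.84 kcal/m²

Population Q: 892100 × 0.05 = 44605 kcal/m²
Population R: 44605 × 0.09 = 4014.45 kcal/m²
Population S: 4014.45 × 0.18 = 722.601 kcal/m²
Population T: 722.601 × 0.1 = 72.2601 kcal/m²
Population U: 72.2601 × 0.17 = 12.284217 kcal/m²
Population V: 12.284217 × 0.15 = 1.84263255 kcal/m²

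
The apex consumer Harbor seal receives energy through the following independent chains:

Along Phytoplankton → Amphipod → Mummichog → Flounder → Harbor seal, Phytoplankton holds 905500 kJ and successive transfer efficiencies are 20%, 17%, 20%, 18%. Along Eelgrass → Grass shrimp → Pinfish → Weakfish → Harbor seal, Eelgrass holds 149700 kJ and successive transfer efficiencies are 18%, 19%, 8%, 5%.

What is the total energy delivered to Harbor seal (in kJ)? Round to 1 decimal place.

Via Phytoplankton: 905500 × 0.2 × 0.17 × 0.2 × 0.18 = 1108.332 kJ
Via Eelgrass: 149700 × 0.18 × 0.19 × 0.08 × 0.05 = 20.47896 kJ
Total at Harbor seal: 1108.332 + 20.47896 = 1128.81096 kJ

1128.8 kJ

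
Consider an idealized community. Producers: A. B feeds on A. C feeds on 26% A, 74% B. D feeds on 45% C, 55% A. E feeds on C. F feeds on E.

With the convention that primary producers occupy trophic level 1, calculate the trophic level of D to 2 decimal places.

B: 1 + 1 = 2
C: 1 + (0.26×1 + 0.74×2) = 2.74
D: 1 + (0.45×2.74 + 0.55×1) = 2.783
E: 1 + 2.74 = 3.74
F: 1 + 3.74 = 4.74

2.78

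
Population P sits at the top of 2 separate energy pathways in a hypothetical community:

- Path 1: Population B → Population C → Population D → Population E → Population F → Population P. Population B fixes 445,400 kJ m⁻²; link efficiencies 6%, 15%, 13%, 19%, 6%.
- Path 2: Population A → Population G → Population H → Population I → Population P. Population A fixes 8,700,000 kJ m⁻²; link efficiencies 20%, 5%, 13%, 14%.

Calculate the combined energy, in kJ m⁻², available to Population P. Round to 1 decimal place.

Path 1: 445400 × 0.06 × 0.15 × 0.13 × 0.19 × 0.06 = 5.9407452 kJ m⁻²
Path 2: 8700000 × 0.2 × 0.05 × 0.13 × 0.14 = 1583.4 kJ m⁻²
Total at Population P: 5.9407452 + 1583.4 = 1589.3407452 kJ m⁻²

1589.3 kJ m⁻²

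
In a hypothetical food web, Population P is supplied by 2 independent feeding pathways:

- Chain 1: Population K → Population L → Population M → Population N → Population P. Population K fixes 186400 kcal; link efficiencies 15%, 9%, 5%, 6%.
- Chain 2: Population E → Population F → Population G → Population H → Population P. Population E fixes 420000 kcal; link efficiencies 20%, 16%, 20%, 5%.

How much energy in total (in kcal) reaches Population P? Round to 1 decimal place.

Chain 1: 186400 × 0.15 × 0.09 × 0.05 × 0.06 = 7.5492 kcal
Chain 2: 420000 × 0.2 × 0.16 × 0.2 × 0.05 = 134.4 kcal
Total at Population P: 7.5492 + 134.4 = 141.9492 kcal

141.9 kcal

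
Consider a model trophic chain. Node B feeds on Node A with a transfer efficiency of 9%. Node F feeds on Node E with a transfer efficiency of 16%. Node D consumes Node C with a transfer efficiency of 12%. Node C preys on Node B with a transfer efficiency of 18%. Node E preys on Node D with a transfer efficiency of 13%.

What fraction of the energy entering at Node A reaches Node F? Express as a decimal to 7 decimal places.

Product of link efficiencies: 0.09 × 0.18 × 0.12 × 0.13 × 0.16 = 0.0000404352

0.0000404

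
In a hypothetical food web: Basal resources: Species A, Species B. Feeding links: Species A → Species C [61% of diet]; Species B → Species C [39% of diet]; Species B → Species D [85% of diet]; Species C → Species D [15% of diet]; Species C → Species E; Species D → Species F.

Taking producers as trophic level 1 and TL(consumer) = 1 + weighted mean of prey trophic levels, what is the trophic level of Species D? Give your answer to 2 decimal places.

Species C: 1 + (0.61×1 + 0.39×1) = 2
Species D: 1 + (0.85×1 + 0.15×2) = 2.15
Species E: 1 + 2 = 3
Species F: 1 + 2.15 = 3.15

2.15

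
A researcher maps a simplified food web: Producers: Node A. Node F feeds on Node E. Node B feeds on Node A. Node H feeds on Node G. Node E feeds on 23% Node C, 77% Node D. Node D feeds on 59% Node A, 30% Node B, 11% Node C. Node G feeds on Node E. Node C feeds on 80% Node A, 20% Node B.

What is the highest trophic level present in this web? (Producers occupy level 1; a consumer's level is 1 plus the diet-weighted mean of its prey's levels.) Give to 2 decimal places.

Node B: 1 + 1 = 2
Node C: 1 + (0.8×1 + 0.2×2) = 2.2
Node D: 1 + (0.59×1 + 0.3×2 + 0.11×2.2) = 2.432
Node E: 1 + (0.23×2.2 + 0.77×2.432) = 3.37864
Node F: 1 + 3.37864 = 4.37864
Node G: 1 + 3.37864 = 4.37864
Node H: 1 + 4.37864 = 5.37864

5.38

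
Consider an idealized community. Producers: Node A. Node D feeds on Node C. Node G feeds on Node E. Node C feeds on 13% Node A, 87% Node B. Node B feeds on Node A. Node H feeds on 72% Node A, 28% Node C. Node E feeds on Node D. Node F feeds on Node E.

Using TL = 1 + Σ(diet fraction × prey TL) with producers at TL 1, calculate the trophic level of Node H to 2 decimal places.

Node B: 1 + 1 = 2
Node C: 1 + (0.13×1 + 0.87×2) = 2.87
Node D: 1 + 2.87 = 3.87
Node E: 1 + 3.87 = 4.87
Node F: 1 + 4.87 = 5.87
Node G: 1 + 4.87 = 5.87
Node H: 1 + (0.72×1 + 0.28×2.87) = 2.5236

2.52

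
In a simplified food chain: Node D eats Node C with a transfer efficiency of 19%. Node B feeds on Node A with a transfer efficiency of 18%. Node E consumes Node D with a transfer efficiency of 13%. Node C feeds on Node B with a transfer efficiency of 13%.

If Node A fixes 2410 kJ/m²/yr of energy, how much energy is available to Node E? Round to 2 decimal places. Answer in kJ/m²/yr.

Node B: 2410 × 0.18 = 433.8 kJ/m²/yr
Node C: 433.8 × 0.13 = 56.394 kJ/m²/yr
Node D: 56.394 × 0.19 = 10.71486 kJ/m²/yr
Node E: 10.71486 × 0.13 = 1.3929318 kJ/m²/yr

1.39 kJ/m²/yr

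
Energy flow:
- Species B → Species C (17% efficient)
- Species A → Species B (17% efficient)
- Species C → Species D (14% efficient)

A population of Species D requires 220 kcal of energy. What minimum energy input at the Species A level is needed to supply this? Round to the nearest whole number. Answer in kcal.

Cumulative transfer efficiency: 0.17 × 0.17 × 0.14 = 0.004046
Species A energy = 220 / 0.004046 = 54375 kcal

54375 kcal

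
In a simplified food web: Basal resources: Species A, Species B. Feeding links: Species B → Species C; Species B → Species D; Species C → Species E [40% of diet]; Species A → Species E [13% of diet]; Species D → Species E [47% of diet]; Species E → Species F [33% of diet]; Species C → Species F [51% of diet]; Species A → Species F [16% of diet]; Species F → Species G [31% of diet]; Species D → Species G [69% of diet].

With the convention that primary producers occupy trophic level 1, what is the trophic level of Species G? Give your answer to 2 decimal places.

Species C: 1 + 1 = 2
Species D: 1 + 1 = 2
Species E: 1 + (0.4×2 + 0.13×1 + 0.47×2) = 2.87
Species F: 1 + (0.33×2.87 + 0.51×2 + 0.16×1) = 3.1271
Species G: 1 + (0.31×3.1271 + 0.69×2) = 3.349401

3.35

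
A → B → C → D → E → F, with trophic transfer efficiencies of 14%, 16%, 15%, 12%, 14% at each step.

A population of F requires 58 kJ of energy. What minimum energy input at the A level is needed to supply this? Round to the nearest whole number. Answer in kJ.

1027494 kJ

Cumulative transfer efficiency: 0.14 × 0.16 × 0.15 × 0.12 × 0.14 = 0.000056448
A energy = 58 / 0.000056448 = 1027494 kJ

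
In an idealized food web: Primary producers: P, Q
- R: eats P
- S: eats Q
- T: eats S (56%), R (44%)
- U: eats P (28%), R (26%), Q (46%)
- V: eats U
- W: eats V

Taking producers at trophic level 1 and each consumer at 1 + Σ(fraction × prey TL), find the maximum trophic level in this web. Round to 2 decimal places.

R: 1 + 1 = 2
S: 1 + 1 = 2
T: 1 + (0.56×2 + 0.44×2) = 3
U: 1 + (0.28×1 + 0.26×2 + 0.46×1) = 2.26
V: 1 + 2.26 = 3.26
W: 1 + 3.26 = 4.26

4.26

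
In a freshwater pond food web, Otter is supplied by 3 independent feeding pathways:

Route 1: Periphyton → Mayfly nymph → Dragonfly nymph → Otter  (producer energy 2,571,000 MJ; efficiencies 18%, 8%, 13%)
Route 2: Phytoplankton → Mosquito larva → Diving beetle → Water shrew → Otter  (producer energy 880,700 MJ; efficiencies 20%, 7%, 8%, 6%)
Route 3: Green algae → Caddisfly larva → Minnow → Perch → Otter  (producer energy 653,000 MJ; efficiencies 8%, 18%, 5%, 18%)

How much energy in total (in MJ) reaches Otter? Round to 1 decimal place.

4956.7 MJ

Route 1: 2571000 × 0.18 × 0.08 × 0.13 = 4812.912 MJ
Route 2: 880700 × 0.2 × 0.07 × 0.08 × 0.06 = 59.18304 MJ
Route 3: 653000 × 0.08 × 0.18 × 0.05 × 0.18 = 84.6288 MJ
Total at Otter: 4812.912 + 59.18304 + 84.6288 = 4956.72384 MJ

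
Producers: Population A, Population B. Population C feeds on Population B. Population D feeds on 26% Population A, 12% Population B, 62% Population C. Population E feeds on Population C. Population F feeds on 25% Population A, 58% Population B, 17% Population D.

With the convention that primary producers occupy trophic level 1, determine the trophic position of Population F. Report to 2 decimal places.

Population C: 1 + 1 = 2
Population D: 1 + (0.26×1 + 0.12×1 + 0.62×2) = 2.62
Population E: 1 + 2 = 3
Population F: 1 + (0.25×1 + 0.58×1 + 0.17×2.62) = 2.2754

2.28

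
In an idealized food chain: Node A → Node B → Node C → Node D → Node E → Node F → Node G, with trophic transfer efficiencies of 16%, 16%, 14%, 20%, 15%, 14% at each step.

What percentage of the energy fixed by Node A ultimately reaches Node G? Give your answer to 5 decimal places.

Product of link efficiencies: 0.16 × 0.16 × 0.14 × 0.2 × 0.15 × 0.14 = 0.0000150528
As a percentage: 0.0000150528 × 100 = 0.00151%

0.00151%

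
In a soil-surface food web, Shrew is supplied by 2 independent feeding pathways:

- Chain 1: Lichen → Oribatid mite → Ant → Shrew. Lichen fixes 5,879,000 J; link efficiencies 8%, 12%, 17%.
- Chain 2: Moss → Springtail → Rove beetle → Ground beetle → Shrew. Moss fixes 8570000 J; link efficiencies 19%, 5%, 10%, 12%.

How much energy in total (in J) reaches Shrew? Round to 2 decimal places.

10571.51 J

Chain 1: 5879000 × 0.08 × 0.12 × 0.17 = 9594.528 J
Chain 2: 8570000 × 0.19 × 0.05 × 0.1 × 0.12 = 976.98 J
Total at Shrew: 9594.528 + 976.98 = 10571.508 J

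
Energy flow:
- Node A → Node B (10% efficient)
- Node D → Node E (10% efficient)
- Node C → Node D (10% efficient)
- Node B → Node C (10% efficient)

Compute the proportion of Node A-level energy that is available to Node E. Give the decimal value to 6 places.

Product of link efficiencies: 0.1 × 0.1 × 0.1 × 0.1 = 0.0001

0.000100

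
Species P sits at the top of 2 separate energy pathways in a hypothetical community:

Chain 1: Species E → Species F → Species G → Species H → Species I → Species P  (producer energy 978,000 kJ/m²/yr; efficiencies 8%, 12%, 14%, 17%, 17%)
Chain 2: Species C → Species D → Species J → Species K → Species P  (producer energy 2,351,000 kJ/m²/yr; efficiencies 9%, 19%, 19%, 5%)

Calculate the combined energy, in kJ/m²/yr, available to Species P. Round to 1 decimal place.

Chain 1: 978000 × 0.08 × 0.12 × 0.14 × 0.17 × 0.17 = 37.9870848 kJ/m²/yr
Chain 2: 2351000 × 0.09 × 0.19 × 0.19 × 0.05 = 381.91995 kJ/m²/yr
Total at Species P: 37.9870848 + 381.91995 = 419.9070348 kJ/m²/yr

419.9 kJ/m²/yr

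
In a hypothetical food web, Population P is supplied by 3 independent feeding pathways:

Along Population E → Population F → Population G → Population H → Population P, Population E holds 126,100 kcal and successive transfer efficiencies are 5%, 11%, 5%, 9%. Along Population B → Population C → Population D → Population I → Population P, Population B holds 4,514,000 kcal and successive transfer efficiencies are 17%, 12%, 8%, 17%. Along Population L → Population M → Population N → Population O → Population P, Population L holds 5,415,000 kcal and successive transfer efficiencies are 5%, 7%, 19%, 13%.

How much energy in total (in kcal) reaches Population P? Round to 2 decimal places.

1723.61 kcal

Via Population E: 126100 × 0.05 × 0.11 × 0.05 × 0.09 = 3.120975 kcal
Via Population B: 4514000 × 0.17 × 0.12 × 0.08 × 0.17 = 1252.36416 kcal
Via Population L: 5415000 × 0.05 × 0.07 × 0.19 × 0.13 = 468.12675 kcal
Total at Population P: 3.120975 + 1252.36416 + 468.12675 = 1723.611885 kcal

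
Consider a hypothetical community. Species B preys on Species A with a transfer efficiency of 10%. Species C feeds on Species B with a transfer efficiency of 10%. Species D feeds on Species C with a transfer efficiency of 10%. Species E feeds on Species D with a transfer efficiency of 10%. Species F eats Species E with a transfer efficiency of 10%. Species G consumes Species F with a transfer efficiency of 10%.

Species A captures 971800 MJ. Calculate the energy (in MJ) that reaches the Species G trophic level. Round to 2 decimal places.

Species B: 971800 × 0.1 = 97180 MJ
Species C: 97180 × 0.1 = 9718 MJ
Species D: 9718 × 0.1 = 971.8 MJ
Species E: 971.8 × 0.1 = 97.18 MJ
Species F: 97.18 × 0.1 = 9.718 MJ
Species G: 9.718 × 0.1 = 0.9718 MJ

0.97 MJ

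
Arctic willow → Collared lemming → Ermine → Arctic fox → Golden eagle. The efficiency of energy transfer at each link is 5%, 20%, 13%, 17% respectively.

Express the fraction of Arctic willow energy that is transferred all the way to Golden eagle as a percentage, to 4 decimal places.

Product of link efficiencies: 0.05 × 0.2 × 0.13 × 0.17 = 0.000221
As a percentage: 0.000221 × 100 = 0.0221%

0.0221%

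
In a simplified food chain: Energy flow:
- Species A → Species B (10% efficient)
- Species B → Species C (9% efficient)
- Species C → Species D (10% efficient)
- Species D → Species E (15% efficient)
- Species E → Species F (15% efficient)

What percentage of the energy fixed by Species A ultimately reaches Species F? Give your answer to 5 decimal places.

0.00203%

Product of link efficiencies: 0.1 × 0.09 × 0.1 × 0.15 × 0.15 = 0.00002025
As a percentage: 0.00002025 × 100 = 0.00203%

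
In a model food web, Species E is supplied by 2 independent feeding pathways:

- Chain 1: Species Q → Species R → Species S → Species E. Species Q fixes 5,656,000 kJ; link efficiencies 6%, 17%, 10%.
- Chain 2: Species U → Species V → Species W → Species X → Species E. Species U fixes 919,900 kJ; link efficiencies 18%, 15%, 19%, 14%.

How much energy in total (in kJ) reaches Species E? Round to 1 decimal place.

6429.8 kJ

Chain 1: 5656000 × 0.06 × 0.17 × 0.1 = 5769.12 kJ
Chain 2: 919900 × 0.18 × 0.15 × 0.19 × 0.14 = 660.67218 kJ
Total at Species E: 5769.12 + 660.67218 = 6429.79218 kJ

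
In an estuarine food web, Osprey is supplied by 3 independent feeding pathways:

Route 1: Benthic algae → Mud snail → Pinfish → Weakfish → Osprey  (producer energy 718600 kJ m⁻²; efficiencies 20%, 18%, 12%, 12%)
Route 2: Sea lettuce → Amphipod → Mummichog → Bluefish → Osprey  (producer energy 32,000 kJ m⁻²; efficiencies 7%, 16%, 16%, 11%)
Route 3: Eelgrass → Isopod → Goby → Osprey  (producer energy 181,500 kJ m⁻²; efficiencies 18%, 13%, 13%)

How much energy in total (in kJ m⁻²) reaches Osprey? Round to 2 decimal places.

930.95 kJ m⁻²

Route 1: 718600 × 0.2 × 0.18 × 0.12 × 0.12 = 372.52224 kJ m⁻²
Route 2: 32000 × 0.07 × 0.16 × 0.16 × 0.11 = 6.30784 kJ m⁻²
Route 3: 181500 × 0.18 × 0.13 × 0.13 = 552.123 kJ m⁻²
Total at Osprey: 372.52224 + 6.30784 + 552.123 = 930.95308 kJ m⁻²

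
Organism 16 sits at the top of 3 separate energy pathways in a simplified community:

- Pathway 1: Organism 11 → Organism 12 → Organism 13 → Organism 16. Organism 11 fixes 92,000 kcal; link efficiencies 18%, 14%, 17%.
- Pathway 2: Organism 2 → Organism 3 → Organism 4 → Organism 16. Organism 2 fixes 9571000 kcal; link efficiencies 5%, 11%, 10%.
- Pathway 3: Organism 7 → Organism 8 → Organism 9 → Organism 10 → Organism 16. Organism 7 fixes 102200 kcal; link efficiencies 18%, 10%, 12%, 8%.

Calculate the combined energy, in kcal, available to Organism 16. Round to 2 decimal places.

5675.84 kcal

Pathway 1: 92000 × 0.18 × 0.14 × 0.17 = 394.128 kcal
Pathway 2: 9571000 × 0.05 × 0.11 × 0.1 = 5264.05 kcal
Pathway 3: 102200 × 0.18 × 0.1 × 0.12 × 0.08 = 17.66016 kcal
Total at Organism 16: 394.128 + 5264.05 + 17.66016 = 5675.83816 kcal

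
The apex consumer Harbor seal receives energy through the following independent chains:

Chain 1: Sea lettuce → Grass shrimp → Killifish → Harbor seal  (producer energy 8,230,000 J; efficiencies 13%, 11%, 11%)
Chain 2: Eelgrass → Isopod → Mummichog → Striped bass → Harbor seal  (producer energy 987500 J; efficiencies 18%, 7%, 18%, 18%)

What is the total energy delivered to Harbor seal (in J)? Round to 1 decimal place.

Chain 1: 8230000 × 0.13 × 0.11 × 0.11 = 12945.79 J
Chain 2: 987500 × 0.18 × 0.07 × 0.18 × 0.18 = 403.137 J
Total at Harbor seal: 12945.79 + 403.137 = 13348.927 J

13348.9 J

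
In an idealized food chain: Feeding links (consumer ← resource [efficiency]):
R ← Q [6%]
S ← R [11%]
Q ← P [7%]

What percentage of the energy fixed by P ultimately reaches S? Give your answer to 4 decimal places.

Product of link efficiencies: 0.07 × 0.06 × 0.11 = 0.000462
As a percentage: 0.000462 × 100 = 0.0462%

0.0462%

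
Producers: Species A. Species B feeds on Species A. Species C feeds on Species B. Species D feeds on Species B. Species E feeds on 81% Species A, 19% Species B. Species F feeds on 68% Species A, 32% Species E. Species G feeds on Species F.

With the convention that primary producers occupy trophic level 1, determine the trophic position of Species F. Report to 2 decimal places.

2.38

Species B: 1 + 1 = 2
Species C: 1 + 2 = 3
Species D: 1 + 2 = 3
Species E: 1 + (0.81×1 + 0.19×2) = 2.19
Species F: 1 + (0.68×1 + 0.32×2.19) = 2.3808
Species G: 1 + 2.3808 = 3.3808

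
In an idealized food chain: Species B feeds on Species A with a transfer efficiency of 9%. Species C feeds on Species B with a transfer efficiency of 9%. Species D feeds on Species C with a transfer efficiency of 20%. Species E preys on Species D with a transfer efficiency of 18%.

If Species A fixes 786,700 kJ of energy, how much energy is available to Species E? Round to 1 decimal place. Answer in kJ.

Species B: 786700 × 0.09 = 70803 kJ
Species C: 70803 × 0.09 = 6372.27 kJ
Species D: 6372.27 × 0.2 = 1274.454 kJ
Species E: 1274.454 × 0.18 = 229.40172 kJ

229.4 kJ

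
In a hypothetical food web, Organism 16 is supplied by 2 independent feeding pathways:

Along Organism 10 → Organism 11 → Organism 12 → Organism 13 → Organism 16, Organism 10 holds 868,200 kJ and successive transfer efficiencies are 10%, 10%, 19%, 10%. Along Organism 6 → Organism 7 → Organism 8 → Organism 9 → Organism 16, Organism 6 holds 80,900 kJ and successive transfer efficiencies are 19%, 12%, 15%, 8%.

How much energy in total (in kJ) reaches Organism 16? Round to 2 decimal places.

187.09 kJ

Via Organism 10: 868200 × 0.1 × 0.1 × 0.19 × 0.1 = 164.958 kJ
Via Organism 6: 80900 × 0.19 × 0.12 × 0.15 × 0.08 = 22.13424 kJ
Total at Organism 16: 164.958 + 22.13424 = 187.09224 kJ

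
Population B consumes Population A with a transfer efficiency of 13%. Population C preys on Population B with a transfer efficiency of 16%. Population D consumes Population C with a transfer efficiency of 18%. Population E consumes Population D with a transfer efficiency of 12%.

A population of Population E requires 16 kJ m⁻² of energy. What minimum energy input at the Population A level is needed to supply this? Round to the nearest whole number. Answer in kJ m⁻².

35613 kJ m⁻²

Cumulative transfer efficiency: 0.13 × 0.16 × 0.18 × 0.12 = 0.00044928
Population A energy = 16 / 0.00044928 = 35613 kJ m⁻²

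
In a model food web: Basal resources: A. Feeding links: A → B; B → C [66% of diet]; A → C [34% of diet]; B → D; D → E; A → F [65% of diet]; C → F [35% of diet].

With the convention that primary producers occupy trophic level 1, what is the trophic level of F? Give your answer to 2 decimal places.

2.58

B: 1 + 1 = 2
C: 1 + (0.66×2 + 0.34×1) = 2.66
D: 1 + 2 = 3
E: 1 + 3 = 4
F: 1 + (0.65×1 + 0.35×2.66) = 2.581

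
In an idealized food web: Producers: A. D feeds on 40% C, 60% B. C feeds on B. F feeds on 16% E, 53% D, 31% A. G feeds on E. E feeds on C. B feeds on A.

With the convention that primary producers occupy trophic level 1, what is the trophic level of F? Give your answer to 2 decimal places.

B: 1 + 1 = 2
C: 1 + 2 = 3
D: 1 + (0.4×3 + 0.6×2) = 3.4
E: 1 + 3 = 4
F: 1 + (0.16×4 + 0.53×3.4 + 0.31×1) = 3.752
G: 1 + 4 = 5

3.75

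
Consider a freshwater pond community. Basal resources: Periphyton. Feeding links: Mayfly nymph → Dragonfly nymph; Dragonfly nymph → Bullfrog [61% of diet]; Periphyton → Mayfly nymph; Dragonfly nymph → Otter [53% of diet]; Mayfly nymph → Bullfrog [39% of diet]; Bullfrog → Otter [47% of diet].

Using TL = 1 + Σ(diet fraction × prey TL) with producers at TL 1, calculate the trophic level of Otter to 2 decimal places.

Mayfly nymph: 1 + 1 = 2
Dragonfly nymph: 1 + 2 = 3
Bullfrog: 1 + (0.61×3 + 0.39×2) = 3.61
Otter: 1 + (0.53×3 + 0.47×3.61) = 4.2867

4.29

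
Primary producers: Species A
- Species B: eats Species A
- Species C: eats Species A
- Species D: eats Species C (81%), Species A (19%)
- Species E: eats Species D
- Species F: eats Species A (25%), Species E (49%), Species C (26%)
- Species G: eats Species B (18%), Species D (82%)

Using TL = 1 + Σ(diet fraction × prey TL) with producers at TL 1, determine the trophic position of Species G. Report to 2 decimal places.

3.66

Species B: 1 + 1 = 2
Species C: 1 + 1 = 2
Species D: 1 + (0.81×2 + 0.19×1) = 2.81
Species E: 1 + 2.81 = 3.81
Species F: 1 + (0.25×1 + 0.49×3.81 + 0.26×2) = 3.6369
Species G: 1 + (0.18×2 + 0.82×2.81) = 3.6642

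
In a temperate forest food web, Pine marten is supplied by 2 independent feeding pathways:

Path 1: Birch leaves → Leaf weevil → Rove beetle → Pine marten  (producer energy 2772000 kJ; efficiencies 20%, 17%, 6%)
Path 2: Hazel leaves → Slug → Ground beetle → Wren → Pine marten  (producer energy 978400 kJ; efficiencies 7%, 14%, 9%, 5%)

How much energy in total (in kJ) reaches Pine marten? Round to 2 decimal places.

Path 1: 2772000 × 0.2 × 0.17 × 0.06 = 5654.88 kJ
Path 2: 978400 × 0.07 × 0.14 × 0.09 × 0.05 = 43.14744 kJ
Total at Pine marten: 5654.88 + 43.14744 = 5698.02744 kJ

5698.03 kJ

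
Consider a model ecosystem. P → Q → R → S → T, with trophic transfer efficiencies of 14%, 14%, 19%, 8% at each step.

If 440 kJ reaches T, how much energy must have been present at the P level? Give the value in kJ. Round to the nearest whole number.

Cumulative transfer efficiency: 0.14 × 0.14 × 0.19 × 0.08 = 0.00029792
P energy = 440 / 0.00029792 = 1476907 kJ

1476907 kJ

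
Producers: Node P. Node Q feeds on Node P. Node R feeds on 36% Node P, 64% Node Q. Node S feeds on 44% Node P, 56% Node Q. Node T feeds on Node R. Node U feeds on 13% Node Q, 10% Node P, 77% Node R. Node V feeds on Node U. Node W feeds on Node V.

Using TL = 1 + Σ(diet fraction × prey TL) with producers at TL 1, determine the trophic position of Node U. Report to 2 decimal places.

Node Q: 1 + 1 = 2
Node R: 1 + (0.36×1 + 0.64×2) = 2.64
Node S: 1 + (0.44×1 + 0.56×2) = 2.56
Node T: 1 + 2.64 = 3.64
Node U: 1 + (0.13×2 + 0.1×1 + 0.77×2.64) = 3.3928
Node V: 1 + 3.3928 = 4.3928
Node W: 1 + 4.3928 = 5.3928

3.39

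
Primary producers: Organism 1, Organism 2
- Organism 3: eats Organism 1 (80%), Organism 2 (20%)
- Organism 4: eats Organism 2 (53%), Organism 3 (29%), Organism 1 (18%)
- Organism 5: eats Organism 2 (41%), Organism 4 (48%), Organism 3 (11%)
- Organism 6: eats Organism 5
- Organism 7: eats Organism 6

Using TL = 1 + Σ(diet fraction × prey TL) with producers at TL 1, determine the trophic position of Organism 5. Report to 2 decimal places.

Organism 3: 1 + (0.8×1 + 0.2×1) = 2
Organism 4: 1 + (0.53×1 + 0.29×2 + 0.18×1) = 2.29
Organism 5: 1 + (0.41×1 + 0.48×2.29 + 0.11×2) = 2.7292
Organism 6: 1 + 2.7292 = 3.7292
Organism 7: 1 + 3.7292 = 4.7292

2.73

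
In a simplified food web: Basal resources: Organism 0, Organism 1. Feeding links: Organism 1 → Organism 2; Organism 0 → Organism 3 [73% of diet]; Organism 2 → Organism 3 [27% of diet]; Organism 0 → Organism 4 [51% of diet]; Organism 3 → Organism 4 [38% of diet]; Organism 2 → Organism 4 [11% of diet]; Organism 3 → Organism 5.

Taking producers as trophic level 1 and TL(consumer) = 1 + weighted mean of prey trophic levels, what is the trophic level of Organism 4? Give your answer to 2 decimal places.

Organism 2: 1 + 1 = 2
Organism 3: 1 + (0.73×1 + 0.27×2) = 2.27
Organism 4: 1 + (0.51×1 + 0.38×2.27 + 0.11×2) = 2.5926
Organism 5: 1 + 2.27 = 3.27

2.59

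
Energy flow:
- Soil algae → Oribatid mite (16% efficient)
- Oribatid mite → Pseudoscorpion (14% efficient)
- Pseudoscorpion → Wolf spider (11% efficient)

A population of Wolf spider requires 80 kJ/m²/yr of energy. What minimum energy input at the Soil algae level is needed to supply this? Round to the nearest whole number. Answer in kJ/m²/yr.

32468 kJ/m²/yr

Cumulative transfer efficiency: 0.16 × 0.14 × 0.11 = 0.002464
Soil algae energy = 80 / 0.002464 = 32468 kJ/m²/yr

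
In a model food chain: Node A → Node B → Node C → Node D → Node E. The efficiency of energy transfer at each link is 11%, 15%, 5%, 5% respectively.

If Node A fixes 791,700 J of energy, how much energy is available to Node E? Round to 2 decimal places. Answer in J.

32.66 J

Node B: 791700 × 0.11 = 87087 J
Node C: 87087 × 0.15 = 13063.05 J
Node D: 13063.05 × 0.05 = 653.1525 J
Node E: 653.1525 × 0.05 = 32.657625 J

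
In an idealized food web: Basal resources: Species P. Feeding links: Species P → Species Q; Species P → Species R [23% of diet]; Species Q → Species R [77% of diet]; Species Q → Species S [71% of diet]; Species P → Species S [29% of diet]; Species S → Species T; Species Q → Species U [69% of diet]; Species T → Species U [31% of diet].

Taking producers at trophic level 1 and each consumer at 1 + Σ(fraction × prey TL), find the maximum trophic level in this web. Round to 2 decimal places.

Species Q: 1 + 1 = 2
Species R: 1 + (0.23×1 + 0.77×2) = 2.77
Species S: 1 + (0.71×2 + 0.29×1) = 2.71
Species T: 1 + 2.71 = 3.71
Species U: 1 + (0.69×2 + 0.31×3.71) = 3.5301

3.71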